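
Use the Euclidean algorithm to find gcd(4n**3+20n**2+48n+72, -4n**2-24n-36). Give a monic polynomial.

Apply the Euclidean algorithm:
  4n**3+20n**2+48n+72 = (-n+1)(-4n**2-24n-36) + (36n+108)
  -4n**2-24n-36 = (-(1/9)n-1/3)(36n+108) + (0)
Last nonzero remainder: 36n+108. Dividing through by 36 gives the monic gcd n+3.

n+3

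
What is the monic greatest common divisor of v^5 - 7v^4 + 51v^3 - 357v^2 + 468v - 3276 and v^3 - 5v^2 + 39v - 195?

Repeated division with remainder:
  v^5 - 7v^4 + 51v^3 - 357v^2 + 468v - 3276 = (v^2 - 2v + 2)(v^3 - 5v^2 + 39v - 195) + (-74v^2 - 2886)
  v^3 - 5v^2 + 39v - 195 = (-(1/74)v + 5/74)(-74v^2 - 2886) + (0)
Last nonzero remainder: -74v^2 - 2886. Dividing through by -74 gives the monic gcd v^2 + 39.

v^2 + 39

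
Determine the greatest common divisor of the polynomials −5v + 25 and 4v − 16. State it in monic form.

Repeated division with remainder:
  −5v + 25 = (−5/4)(4v − 16) + (5)
  4v − 16 = ((4/5)v − 16/5)(5) + (0)
The last nonzero remainder is the constant 5, so the polynomials are coprime and gcd = 1.

1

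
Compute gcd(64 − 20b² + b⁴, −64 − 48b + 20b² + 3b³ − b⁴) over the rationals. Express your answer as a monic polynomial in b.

−16 + b²

Apply the Euclidean algorithm:
  b⁴ − 20b² + 64 = (−1)(−b⁴ + 3b³ + 20b² − 48b − 64) + (3b³ − 48b)
  −b⁴ + 3b³ + 20b² − 48b − 64 = (−(1/3)b + 1)(3b³ − 48b) + (4b² − 64)
  3b³ − 48b = ((3/4)b)(4b² − 64) + (0)
Last nonzero remainder: 4b² − 64. Dividing through by 4 gives the monic gcd b² − 16.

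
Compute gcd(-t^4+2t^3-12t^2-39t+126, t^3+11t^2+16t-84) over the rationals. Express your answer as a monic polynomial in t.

t-2

Euclidean algorithm in ℚ[t]:
  -t^4+2t^3-12t^2-39t+126 = (-t+13)(t^3+11t^2+16t-84) + (-139t^2-331t+1218)
  t^3+11t^2+16t-84 = (-(1/139)t-1198/19321)(-139t^2-331t+1218) + ((81900/19321)t-163800/19321)
  -139t^2-331t+1218 = (-(2685619/81900)t-560309/3900)((81900/19321)t-163800/19321) + (0)
Last nonzero remainder: (81900/19321)t-163800/19321. Dividing through by 81900/19321 gives the monic gcd t-2.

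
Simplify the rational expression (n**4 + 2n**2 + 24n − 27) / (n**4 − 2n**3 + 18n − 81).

(n − 1)/(n − 3)

Euclidean algorithm in ℚ[n]:
  n**4 + 2n**2 + 24n − 27 = (n**4 − 2n**3 + 18n − 81) + (2n**3 + 2n**2 + 6n + 54)
  n**4 − 2n**3 + 18n − 81 = ((1/2)n − 3/2)(2n**3 + 2n**2 + 6n + 54) + (0)
Last nonzero remainder: 2n**3 + 2n**2 + 6n + 54. Dividing through by 2 gives the monic gcd n**3 + n**2 + 3n + 27.
Cancel n**3 + n**2 + 3n + 27 from numerator and denominator to get the reduced form.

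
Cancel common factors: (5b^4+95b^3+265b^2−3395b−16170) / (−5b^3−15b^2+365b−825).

(−b^3−8b^2+35b+294)/(b^2−8b+15)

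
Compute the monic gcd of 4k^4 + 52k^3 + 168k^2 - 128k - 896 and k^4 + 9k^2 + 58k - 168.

By polynomial division,
  4k^4 + 52k^3 + 168k^2 - 128k - 896 = (4)(k^4 + 9k^2 + 58k - 168) + (52k^3 + 132k^2 - 360k - 224)
  k^4 + 9k^2 + 58k - 168 = ((1/52)k - 33/676)(52k^3 + 132k^2 - 360k - 224) + ((3780/169)k^2 + (7560/169)k - 30240/169)
  52k^3 + 132k^2 - 360k - 224 = ((2197/945)k + 169/135)((3780/169)k^2 + (7560/169)k - 30240/169) + (0)
Last nonzero remainder: (3780/169)k^2 + (7560/169)k - 30240/169. Dividing through by 3780/169 gives the monic gcd k^2 + 2k - 8.

k^2 + 2k - 8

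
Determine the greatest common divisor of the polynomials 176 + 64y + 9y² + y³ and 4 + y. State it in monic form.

Apply the Euclidean algorithm:
  y³ + 9y² + 64y + 176 = (y² + 5y + 44)(y + 4) + (0)
The last nonzero remainder y + 4 is already monic.

4 + y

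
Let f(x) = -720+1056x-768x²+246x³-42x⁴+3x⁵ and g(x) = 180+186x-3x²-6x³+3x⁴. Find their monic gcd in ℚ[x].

20-6x+x²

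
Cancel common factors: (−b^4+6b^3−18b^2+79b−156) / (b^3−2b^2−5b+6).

Repeated division with remainder:
  −b^4+6b^3−18b^2+79b−156 = (−b+4)(b^3−2b^2−5b+6) + (−15b^2+105b−180)
  b^3−2b^2−5b+6 = (−(1/15)b−1/3)(−15b^2+105b−180) + (18b−54)
  −15b^2+105b−180 = (−(5/6)b+10/3)(18b−54) + (0)
Last nonzero remainder: 18b−54. Dividing through by 18 gives the monic gcd b−3.
Cancel b−3 from numerator and denominator to get the reduced form.

(−b^3+3b^2−9b+52)/(b^2+b−2)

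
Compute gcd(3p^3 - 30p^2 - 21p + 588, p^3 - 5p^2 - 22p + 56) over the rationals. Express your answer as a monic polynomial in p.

p^2 - 3p - 28

Euclidean algorithm in ℚ[p]:
  3p^3 - 30p^2 - 21p + 588 = (3)(p^3 - 5p^2 - 22p + 56) + (-15p^2 + 45p + 420)
  p^3 - 5p^2 - 22p + 56 = (-(1/15)p + 2/15)(-15p^2 + 45p + 420) + (0)
Last nonzero remainder: -15p^2 + 45p + 420. Dividing through by -15 gives the monic gcd p^2 - 3p - 28.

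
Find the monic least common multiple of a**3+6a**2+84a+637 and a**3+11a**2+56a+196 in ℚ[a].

By polynomial division,
  a**3+6a**2+84a+637 = (a**3+11a**2+56a+196) + (-5a**2+28a+441)
  a**3+11a**2+56a+196 = (-(1/5)a-83/25)(-5a**2+28a+441) + ((5929/25)a+41503/25)
  -5a**2+28a+441 = (-(125/5929)a+225/847)((5929/25)a+41503/25) + (0)
Last nonzero remainder: (5929/25)a+41503/25. Dividing through by 5929/25 gives the monic gcd a+7.
Then lcm(f, g) = f·g / gcd(f, g); expanding and making the result monic gives the answer.

a**5+10a**4+136a**3+1141a**2+4900a+17836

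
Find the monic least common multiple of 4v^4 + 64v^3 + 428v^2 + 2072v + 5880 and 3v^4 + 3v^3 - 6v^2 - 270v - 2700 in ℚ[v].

v^6 + 15v^5 + 61v^4 - 69v^3 - 2258v^2 - 17010v - 44100

Repeated division with remainder:
  4v^4 + 64v^3 + 428v^2 + 2072v + 5880 = (4/3)(3v^4 + 3v^3 - 6v^2 - 270v - 2700) + (60v^3 + 436v^2 + 2432v + 9480)
  3v^4 + 3v^3 - 6v^2 - 270v - 2700 = ((1/20)v - 47/150)(60v^3 + 436v^2 + 2432v + 9480) + ((676/75)v^2 + (1352/75)v + 1352/5)
  60v^3 + 436v^2 + 2432v + 9480 = ((1125/169)v + 5925/169)((676/75)v^2 + (1352/75)v + 1352/5) + (0)
Last nonzero remainder: (676/75)v^2 + (1352/75)v + 1352/5. Dividing through by 676/75 gives the monic gcd v^2 + 2v + 30.
Then lcm(f, g) = f·g / gcd(f, g); expanding and making the result monic gives the answer.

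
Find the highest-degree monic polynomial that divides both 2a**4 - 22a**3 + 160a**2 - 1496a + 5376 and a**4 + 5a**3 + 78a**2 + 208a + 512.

a**2 + 2a + 64

Repeated division with remainder:
  2a**4 - 22a**3 + 160a**2 - 1496a + 5376 = (2)(a**4 + 5a**3 + 78a**2 + 208a + 512) + (-32a**3 + 4a**2 - 1912a + 4352)
  a**4 + 5a**3 + 78a**2 + 208a + 512 = (-(1/32)a - 41/256)(-32a**3 + 4a**2 - 1912a + 4352) + ((1209/64)a**2 + (1209/32)a + 1209)
  -32a**3 + 4a**2 - 1912a + 4352 = (-(2048/1209)a + 4352/1209)((1209/64)a**2 + (1209/32)a + 1209) + (0)
Last nonzero remainder: (1209/64)a**2 + (1209/32)a + 1209. Dividing through by 1209/64 gives the monic gcd a**2 + 2a + 64.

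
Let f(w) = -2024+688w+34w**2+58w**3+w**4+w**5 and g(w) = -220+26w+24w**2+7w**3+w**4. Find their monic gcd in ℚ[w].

By polynomial division,
  w**5+w**4+58w**3+34w**2+688w-2024 = (w-6)(w**4+7w**3+24w**2+26w-220) + (76w**3+152w**2+1064w-3344)
  w**4+7w**3+24w**2+26w-220 = ((1/76)w+5/76)(76w**3+152w**2+1064w-3344) + (0)
Last nonzero remainder: 76w**3+152w**2+1064w-3344. Dividing through by 76 gives the monic gcd w**3+2w**2+14w-44.

-44+14w+2w**2+w**3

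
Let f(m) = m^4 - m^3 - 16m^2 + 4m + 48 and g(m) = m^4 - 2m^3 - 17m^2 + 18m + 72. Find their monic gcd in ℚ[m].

Repeated division with remainder:
  m^4 - m^3 - 16m^2 + 4m + 48 = (m^4 - 2m^3 - 17m^2 + 18m + 72) + (m^3 + m^2 - 14m - 24)
  m^4 - 2m^3 - 17m^2 + 18m + 72 = (m - 3)(m^3 + m^2 - 14m - 24) + (0)
The last nonzero remainder m^3 + m^2 - 14m - 24 is already monic.

m^3 + m^2 - 14m - 24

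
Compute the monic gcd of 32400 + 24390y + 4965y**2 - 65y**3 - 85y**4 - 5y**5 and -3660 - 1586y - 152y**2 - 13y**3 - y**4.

30 + 13y + y**2

Euclidean algorithm in ℚ[y]:
  -5y**5 - 85y**4 - 65y**3 + 4965y**2 + 24390y + 32400 = (5y + 20)(-y**4 - 13y**3 - 152y**2 - 1586y - 3660) + (955y**3 + 15935y**2 + 74410y + 105600)
  -y**4 - 13y**3 - 152y**2 - 1586y - 3660 = (-(1/955)y + 704/182405)(955y**3 + 15935y**2 + 74410y + 105600) + (-(4946298/36481)y**2 - (64301874/36481)y - 148388940/36481)
  955y**3 + 15935y**2 + 74410y + 105600 = (-(34839355/4946298)y - 64206560/2473149)(-(4946298/36481)y**2 - (64301874/36481)y - 148388940/36481) + (0)
Last nonzero remainder: -(4946298/36481)y**2 - (64301874/36481)y - 148388940/36481. Dividing through by -4946298/36481 gives the monic gcd y**2 + 13y + 30.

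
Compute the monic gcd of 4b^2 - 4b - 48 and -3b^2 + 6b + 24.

b - 4

By polynomial division,
  4b^2 - 4b - 48 = (-4/3)(-3b^2 + 6b + 24) + (4b - 16)
  -3b^2 + 6b + 24 = (-(3/4)b - 3/2)(4b - 16) + (0)
Last nonzero remainder: 4b - 16. Dividing through by 4 gives the monic gcd b - 4.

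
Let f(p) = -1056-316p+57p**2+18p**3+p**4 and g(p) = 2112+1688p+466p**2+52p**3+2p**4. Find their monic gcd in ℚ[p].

264+145p+22p**2+p**3

Repeated division with remainder:
  p**4+18p**3+57p**2-316p-1056 = (1/2)(2p**4+52p**3+466p**2+1688p+2112) + (-8p**3-176p**2-1160p-2112)
  2p**4+52p**3+466p**2+1688p+2112 = (-(1/4)p-1)(-8p**3-176p**2-1160p-2112) + (0)
Last nonzero remainder: -8p**3-176p**2-1160p-2112. Dividing through by -8 gives the monic gcd p**3+22p**2+145p+264.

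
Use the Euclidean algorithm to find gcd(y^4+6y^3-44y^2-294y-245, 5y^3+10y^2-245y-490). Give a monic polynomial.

Euclidean algorithm in ℚ[y]:
  y^4+6y^3-44y^2-294y-245 = ((1/5)y+4/5)(5y^3+10y^2-245y-490) + (-3y^2+147)
  5y^3+10y^2-245y-490 = (-(5/3)y-10/3)(-3y^2+147) + (0)
Last nonzero remainder: -3y^2+147. Dividing through by -3 gives the monic gcd y^2-49.

y^2-49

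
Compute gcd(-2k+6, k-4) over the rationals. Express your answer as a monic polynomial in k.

1

Repeated division with remainder:
  -2k+6 = (-2)(k-4) + (-2)
  k-4 = (-(1/2)k+2)(-2) + (0)
The last nonzero remainder is the constant -2, so the polynomials are coprime and gcd = 1.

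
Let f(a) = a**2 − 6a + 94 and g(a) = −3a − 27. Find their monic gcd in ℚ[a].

1

Euclidean algorithm in ℚ[a]:
  a**2 − 6a + 94 = (−(1/3)a + 5)(−3a − 27) + (229)
  −3a − 27 = (−(3/229)a − 27/229)(229) + (0)
The last nonzero remainder is the constant 229, so the polynomials are coprime and gcd = 1.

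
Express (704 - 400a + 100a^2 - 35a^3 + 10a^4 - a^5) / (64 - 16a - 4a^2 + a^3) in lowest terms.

(44 - 3a + 2a^2 - a^3)/(4 + a)

Euclidean algorithm in ℚ[a]:
  -a^5 + 10a^4 - 35a^3 + 100a^2 - 400a + 704 = (-a^2 + 6a - 27)(a^3 - 4a^2 - 16a + 64) + (152a^2 - 1216a + 2432)
  a^3 - 4a^2 - 16a + 64 = ((1/152)a + 1/38)(152a^2 - 1216a + 2432) + (0)
Last nonzero remainder: 152a^2 - 1216a + 2432. Dividing through by 152 gives the monic gcd a^2 - 8a + 16.
Cancel a^2 - 8a + 16 from numerator and denominator to get the reduced form.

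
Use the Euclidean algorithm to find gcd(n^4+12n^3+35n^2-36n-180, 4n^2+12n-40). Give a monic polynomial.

Euclidean algorithm in ℚ[n]:
  n^4+12n^3+35n^2-36n-180 = ((1/4)n^2+(9/4)n+9/2)(4n^2+12n-40) + (0)
Last nonzero remainder: 4n^2+12n-40. Dividing through by 4 gives the monic gcd n^2+3n-10.

n^2+3n-10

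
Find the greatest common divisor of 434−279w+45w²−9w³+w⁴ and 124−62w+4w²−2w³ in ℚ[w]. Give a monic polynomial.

Euclidean algorithm in ℚ[w]:
  w⁴−9w³+45w²−279w+434 = (−(1/2)w+7/2)(−2w³+4w²−62w+124) + (0)
Last nonzero remainder: −2w³+4w²−62w+124. Dividing through by −2 gives the monic gcd w³−2w²+31w−62.

−62+31w−2w²+w³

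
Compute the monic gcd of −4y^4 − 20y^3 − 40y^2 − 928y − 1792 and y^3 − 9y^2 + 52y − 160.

y^2 − 4y + 32

By polynomial division,
  −4y^4 − 20y^3 − 40y^2 − 928y − 1792 = (−4y − 56)(y^3 − 9y^2 + 52y − 160) + (−336y^2 + 1344y − 10752)
  y^3 − 9y^2 + 52y − 160 = (−(1/336)y + 5/336)(−336y^2 + 1344y − 10752) + (0)
Last nonzero remainder: −336y^2 + 1344y − 10752. Dividing through by −336 gives the monic gcd y^2 − 4y + 32.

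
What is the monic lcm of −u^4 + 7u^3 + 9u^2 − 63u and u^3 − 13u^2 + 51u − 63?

Repeated division with remainder:
  −u^4 + 7u^3 + 9u^2 − 63u = (−u − 6)(u^3 − 13u^2 + 51u − 63) + (−18u^2 + 180u − 378)
  u^3 − 13u^2 + 51u − 63 = (−(1/18)u + 1/6)(−18u^2 + 180u − 378) + (0)
Last nonzero remainder: −18u^2 + 180u − 378. Dividing through by −18 gives the monic gcd u^2 − 10u + 21.
Then lcm(f, g) = f·g / gcd(f, g); expanding and making the result monic gives the answer.

u^5 − 10u^4 + 12u^3 + 90u^2 − 189u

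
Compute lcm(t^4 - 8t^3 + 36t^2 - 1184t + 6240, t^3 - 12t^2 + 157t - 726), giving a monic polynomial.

t^6 - 14t^5 + 205t^4 - 2368t^3 + 17700t^2 - 180704t + 755040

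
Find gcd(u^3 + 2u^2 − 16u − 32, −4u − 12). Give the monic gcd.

Repeated division with remainder:
  u^3 + 2u^2 − 16u − 32 = (−(1/4)u^2 + (1/4)u + 13/4)(−4u − 12) + (7)
  −4u − 12 = (−(4/7)u − 12/7)(7) + (0)
The last nonzero remainder is the constant 7, so the polynomials are coprime and gcd = 1.

1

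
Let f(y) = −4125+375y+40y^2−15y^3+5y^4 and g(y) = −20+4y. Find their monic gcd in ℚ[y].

−5+y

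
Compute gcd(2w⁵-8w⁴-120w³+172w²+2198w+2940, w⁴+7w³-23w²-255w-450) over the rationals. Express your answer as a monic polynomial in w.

w²+8w+15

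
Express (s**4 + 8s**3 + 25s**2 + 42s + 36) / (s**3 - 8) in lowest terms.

(s**2 + 6s + 9)/(s - 2)

Euclidean algorithm in ℚ[s]:
  s**4 + 8s**3 + 25s**2 + 42s + 36 = (s + 8)(s**3 - 8) + (25s**2 + 50s + 100)
  s**3 - 8 = ((1/25)s - 2/25)(25s**2 + 50s + 100) + (0)
Last nonzero remainder: 25s**2 + 50s + 100. Dividing through by 25 gives the monic gcd s**2 + 2s + 4.
Cancel s**2 + 2s + 4 from numerator and denominator to get the reduced form.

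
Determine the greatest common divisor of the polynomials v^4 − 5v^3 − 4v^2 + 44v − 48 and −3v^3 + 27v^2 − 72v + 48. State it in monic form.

v − 4

Repeated division with remainder:
  v^4 − 5v^3 − 4v^2 + 44v − 48 = (−(1/3)v − 4/3)(−3v^3 + 27v^2 − 72v + 48) + (8v^2 − 36v + 16)
  −3v^3 + 27v^2 − 72v + 48 = (−(3/8)v + 27/16)(8v^2 − 36v + 16) + (−(21/4)v + 21)
  8v^2 − 36v + 16 = (−(32/21)v + 16/21)(−(21/4)v + 21) + (0)
Last nonzero remainder: −(21/4)v + 21. Dividing through by −21/4 gives the monic gcd v − 4.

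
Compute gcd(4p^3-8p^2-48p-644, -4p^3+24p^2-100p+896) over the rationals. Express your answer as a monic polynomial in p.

p-7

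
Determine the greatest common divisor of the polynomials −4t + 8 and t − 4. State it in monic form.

1

By polynomial division,
  −4t + 8 = (−4)(t − 4) + (−8)
  t − 4 = (−(1/8)t + 1/2)(−8) + (0)
The last nonzero remainder is the constant −8, so the polynomials are coprime and gcd = 1.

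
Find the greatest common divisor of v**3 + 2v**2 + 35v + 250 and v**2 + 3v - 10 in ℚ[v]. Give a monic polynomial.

v + 5

Euclidean algorithm in ℚ[v]:
  v**3 + 2v**2 + 35v + 250 = (v - 1)(v**2 + 3v - 10) + (48v + 240)
  v**2 + 3v - 10 = ((1/48)v - 1/24)(48v + 240) + (0)
Last nonzero remainder: 48v + 240. Dividing through by 48 gives the monic gcd v + 5.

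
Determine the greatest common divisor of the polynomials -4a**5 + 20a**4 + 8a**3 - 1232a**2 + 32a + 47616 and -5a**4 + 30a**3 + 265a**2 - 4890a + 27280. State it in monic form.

Apply the Euclidean algorithm:
  -4a**5 + 20a**4 + 8a**3 - 1232a**2 + 32a + 47616 = ((4/5)a + 4/5)(-5a**4 + 30a**3 + 265a**2 - 4890a + 27280) + (-228a**3 + 2468a**2 - 17880a + 25792)
  -5a**4 + 30a**3 + 265a**2 - 4890a + 27280 = ((5/228)a + 1375/12996)(-228a**3 + 2468a**2 - 17880a + 25792) + ((1286560/3249)a**2 - (1286560/361)a + 79766720/3249)
  -228a**3 + 2468a**2 - 17880a + 25792 = (-(185193/321640)a + 42237/40205)((1286560/3249)a**2 - (1286560/361)a + 79766720/3249) + (0)
Last nonzero remainder: (1286560/3249)a**2 - (1286560/361)a + 79766720/3249. Dividing through by 1286560/3249 gives the monic gcd a**2 - 9a + 62.

a**2 - 9a + 62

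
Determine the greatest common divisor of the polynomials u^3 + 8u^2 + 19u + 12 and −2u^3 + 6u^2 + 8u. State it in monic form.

u + 1

Apply the Euclidean algorithm:
  u^3 + 8u^2 + 19u + 12 = (−1/2)(−2u^3 + 6u^2 + 8u) + (11u^2 + 23u + 12)
  −2u^3 + 6u^2 + 8u = (−(2/11)u + 112/121)(11u^2 + 23u + 12) + (−(1344/121)u − 1344/121)
  11u^2 + 23u + 12 = (−(1331/1344)u − 121/112)(−(1344/121)u − 1344/121) + (0)
Last nonzero remainder: −(1344/121)u − 1344/121. Dividing through by −1344/121 gives the monic gcd u + 1.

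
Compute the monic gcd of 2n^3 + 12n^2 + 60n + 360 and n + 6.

n + 6

Euclidean algorithm in ℚ[n]:
  2n^3 + 12n^2 + 60n + 360 = (2n^2 + 60)(n + 6) + (0)
The last nonzero remainder n + 6 is already monic.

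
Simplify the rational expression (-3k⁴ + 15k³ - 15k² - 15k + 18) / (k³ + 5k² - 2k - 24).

By polynomial division,
  -3k⁴ + 15k³ - 15k² - 15k + 18 = (-3k + 30)(k³ + 5k² - 2k - 24) + (-171k² - 27k + 738)
  k³ + 5k² - 2k - 24 = (-(1/171)k - 92/3249)(-171k² - 27k + 738) + ((560/361)k - 1120/361)
  -171k² - 27k + 738 = (-(61731/560)k - 133209/560)((560/361)k - 1120/361) + (0)
Last nonzero remainder: (560/361)k - 1120/361. Dividing through by 560/361 gives the monic gcd k - 2.
Cancel k - 2 from numerator and denominator to get the reduced form.

(-3k³ + 9k² + 3k - 9)/(k² + 7k + 12)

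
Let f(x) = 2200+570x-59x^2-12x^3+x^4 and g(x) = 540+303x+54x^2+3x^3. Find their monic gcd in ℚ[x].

20+9x+x^2

Apply the Euclidean algorithm:
  x^4-12x^3-59x^2+570x+2200 = ((1/3)x-10)(3x^3+54x^2+303x+540) + (380x^2+3420x+7600)
  3x^3+54x^2+303x+540 = ((3/380)x+27/380)(380x^2+3420x+7600) + (0)
Last nonzero remainder: 380x^2+3420x+7600. Dividing through by 380 gives the monic gcd x^2+9x+20.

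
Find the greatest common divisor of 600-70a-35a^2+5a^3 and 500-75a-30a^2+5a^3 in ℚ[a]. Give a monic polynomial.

-20-a+a^2

Repeated division with remainder:
  5a^3-35a^2-70a+600 = (5a^3-30a^2-75a+500) + (-5a^2+5a+100)
  5a^3-30a^2-75a+500 = (-a+5)(-5a^2+5a+100) + (0)
Last nonzero remainder: -5a^2+5a+100. Dividing through by -5 gives the monic gcd a^2-a-20.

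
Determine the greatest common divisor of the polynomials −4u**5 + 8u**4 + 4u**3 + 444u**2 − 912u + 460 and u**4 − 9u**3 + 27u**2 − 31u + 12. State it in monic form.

Apply the Euclidean algorithm:
  −4u**5 + 8u**4 + 4u**3 + 444u**2 − 912u + 460 = (−4u − 28)(u**4 − 9u**3 + 27u**2 − 31u + 12) + (−140u**3 + 1076u**2 − 1732u + 796)
  u**4 − 9u**3 + 27u**2 − 31u + 12 = (−(1/140)u + 23/2450)(−140u**3 + 1076u**2 − 1732u + 796) + ((5546/1225)u**2 − (11092/1225)u + 5546/1225)
  −140u**3 + 1076u**2 − 1732u + 796 = (−(85750/2773)u + 487550/2773)((5546/1225)u**2 − (11092/1225)u + 5546/1225) + (0)
Last nonzero remainder: (5546/1225)u**2 − (11092/1225)u + 5546/1225. Dividing through by 5546/1225 gives the monic gcd u**2 − 2u + 1.

u**2 − 2u + 1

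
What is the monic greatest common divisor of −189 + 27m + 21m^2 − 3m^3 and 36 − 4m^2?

−9 + m^2

Euclidean algorithm in ℚ[m]:
  −3m^3 + 21m^2 + 27m − 189 = ((3/4)m − 21/4)(−4m^2 + 36) + (0)
Last nonzero remainder: −4m^2 + 36. Dividing through by −4 gives the monic gcd m^2 − 9.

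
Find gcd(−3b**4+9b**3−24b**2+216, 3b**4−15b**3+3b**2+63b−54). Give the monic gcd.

b**2−b−6

Repeated division with remainder:
  −3b**4+9b**3−24b**2+216 = (−1)(3b**4−15b**3+3b**2+63b−54) + (−6b**3−21b**2+63b+162)
  3b**4−15b**3+3b**2+63b−54 = (−(1/2)b+17/4)(−6b**3−21b**2+63b+162) + ((495/4)b**2−(495/4)b−1485/2)
  −6b**3−21b**2+63b+162 = (−(8/165)b−12/55)((495/4)b**2−(495/4)b−1485/2) + (0)
Last nonzero remainder: (495/4)b**2−(495/4)b−1485/2. Dividing through by 495/4 gives the monic gcd b**2−b−6.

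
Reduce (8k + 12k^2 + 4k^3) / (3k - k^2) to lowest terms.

(-8 - 12k - 4k^2)/(-3 + k)

By polynomial division,
  4k^3 + 12k^2 + 8k = (-4k - 24)(-k^2 + 3k) + (80k)
  -k^2 + 3k = (-(1/80)k + 3/80)(80k) + (0)
Last nonzero remainder: 80k. Dividing through by 80 gives the monic gcd k.
Cancel k from numerator and denominator to get the reduced form.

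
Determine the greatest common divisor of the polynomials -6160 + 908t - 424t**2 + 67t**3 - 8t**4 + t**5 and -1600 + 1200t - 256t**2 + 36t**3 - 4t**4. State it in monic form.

40 - 2t + t**2

Apply the Euclidean algorithm:
  t**5 - 8t**4 + 67t**3 - 424t**2 + 908t - 6160 = (-(1/4)t - 1/4)(-4t**4 + 36t**3 - 256t**2 + 1200t - 1600) + (12t**3 - 188t**2 + 808t - 6560)
  -4t**4 + 36t**3 - 256t**2 + 1200t - 1600 = (-(1/3)t - 20/9)(12t**3 - 188t**2 + 808t - 6560) + (-(3640/9)t**2 + (7280/9)t - 145600/9)
  12t**3 - 188t**2 + 808t - 6560 = (-(27/910)t + 369/910)(-(3640/9)t**2 + (7280/9)t - 145600/9) + (0)
Last nonzero remainder: -(3640/9)t**2 + (7280/9)t - 145600/9. Dividing through by -3640/9 gives the monic gcd t**2 - 2t + 40.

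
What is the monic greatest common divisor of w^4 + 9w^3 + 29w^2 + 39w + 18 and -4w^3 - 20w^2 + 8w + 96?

Repeated division with remainder:
  w^4 + 9w^3 + 29w^2 + 39w + 18 = (-(1/4)w - 1)(-4w^3 - 20w^2 + 8w + 96) + (11w^2 + 71w + 114)
  -4w^3 - 20w^2 + 8w + 96 = (-(4/11)w + 64/121)(11w^2 + 71w + 114) + ((1440/121)w + 4320/121)
  11w^2 + 71w + 114 = ((1331/1440)w + 2299/720)((1440/121)w + 4320/121) + (0)
Last nonzero remainder: (1440/121)w + 4320/121. Dividing through by 1440/121 gives the monic gcd w + 3.

w + 3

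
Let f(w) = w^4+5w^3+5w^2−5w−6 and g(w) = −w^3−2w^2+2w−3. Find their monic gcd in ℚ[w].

w+3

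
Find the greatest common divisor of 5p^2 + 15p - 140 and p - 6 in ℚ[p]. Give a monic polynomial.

By polynomial division,
  5p^2 + 15p - 140 = (5p + 45)(p - 6) + (130)
  p - 6 = ((1/130)p - 3/65)(130) + (0)
The last nonzero remainder is the constant 130, so the polynomials are coprime and gcd = 1.

1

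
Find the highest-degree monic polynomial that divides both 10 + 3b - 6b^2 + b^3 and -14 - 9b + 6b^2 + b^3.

-2 - b + b^2

By polynomial division,
  b^3 - 6b^2 + 3b + 10 = (b^3 + 6b^2 - 9b - 14) + (-12b^2 + 12b + 24)
  b^3 + 6b^2 - 9b - 14 = (-(1/12)b - 7/12)(-12b^2 + 12b + 24) + (0)
Last nonzero remainder: -12b^2 + 12b + 24. Dividing through by -12 gives the monic gcd b^2 - b - 2.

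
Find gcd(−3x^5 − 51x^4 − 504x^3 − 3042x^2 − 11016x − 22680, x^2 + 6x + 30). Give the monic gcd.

By polynomial division,
  −3x^5 − 51x^4 − 504x^3 − 3042x^2 − 11016x − 22680 = (−3x^3 − 33x^2 − 216x − 756)(x^2 + 6x + 30) + (0)
The last nonzero remainder x^2 + 6x + 30 is already monic.

x^2 + 6x + 30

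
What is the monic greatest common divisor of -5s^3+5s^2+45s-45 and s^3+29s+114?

Apply the Euclidean algorithm:
  -5s^3+5s^2+45s-45 = (-5)(s^3+29s+114) + (5s^2+190s+525)
  s^3+29s+114 = ((1/5)s-38/5)(5s^2+190s+525) + (1368s+4104)
  5s^2+190s+525 = ((5/1368)s+175/1368)(1368s+4104) + (0)
Last nonzero remainder: 1368s+4104. Dividing through by 1368 gives the monic gcd s+3.

s+3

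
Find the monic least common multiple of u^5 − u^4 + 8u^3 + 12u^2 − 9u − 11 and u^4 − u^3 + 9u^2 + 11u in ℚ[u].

Euclidean algorithm in ℚ[u]:
  u^5 − u^4 + 8u^3 + 12u^2 − 9u − 11 = (u)(u^4 − u^3 + 9u^2 + 11u) + (−u^3 + u^2 − 9u − 11)
  u^4 − u^3 + 9u^2 + 11u = (−u)(−u^3 + u^2 − 9u − 11) + (0)
Last nonzero remainder: −u^3 + u^2 − 9u − 11. Dividing through by −1 gives the monic gcd u^3 − u^2 + 9u + 11.
Then lcm(f, g) = f·g / gcd(f, g); expanding and making the result monic gives the answer.

u^6 − u^5 + 8u^4 + 12u^3 − 9u^2 − 11u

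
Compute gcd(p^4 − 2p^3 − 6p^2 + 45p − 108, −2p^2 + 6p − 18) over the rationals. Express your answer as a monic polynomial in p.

p^2 − 3p + 9

Apply the Euclidean algorithm:
  p^4 − 2p^3 − 6p^2 + 45p − 108 = (−(1/2)p^2 − (1/2)p + 6)(−2p^2 + 6p − 18) + (0)
Last nonzero remainder: −2p^2 + 6p − 18. Dividing through by −2 gives the monic gcd p^2 − 3p + 9.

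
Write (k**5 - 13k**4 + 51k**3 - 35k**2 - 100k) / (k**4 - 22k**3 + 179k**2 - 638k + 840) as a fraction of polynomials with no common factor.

(k**3 - 4k**2 - 5k)/(k**2 - 13k + 42)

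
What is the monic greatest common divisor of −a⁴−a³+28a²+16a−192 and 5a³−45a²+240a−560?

Apply the Euclidean algorithm:
  −a⁴−a³+28a²+16a−192 = (−(1/5)a−2)(5a³−45a²+240a−560) + (−14a²+384a−1312)
  5a³−45a²+240a−560 = (−(5/14)a−645/98)(−14a²+384a−1312) + ((112640/49)a−450560/49)
  −14a²+384a−1312 = (−(343/56320)a+2009/14080)((112640/49)a−450560/49) + (0)
Last nonzero remainder: (112640/49)a−450560/49. Dividing through by 112640/49 gives the monic gcd a−4.

a−4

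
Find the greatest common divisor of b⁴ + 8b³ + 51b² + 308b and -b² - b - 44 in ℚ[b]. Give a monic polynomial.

b² + b + 44

Repeated division with remainder:
  b⁴ + 8b³ + 51b² + 308b = (-b² - 7b)(-b² - b - 44) + (0)
Last nonzero remainder: -b² - b - 44. Dividing through by -1 gives the monic gcd b² + b + 44.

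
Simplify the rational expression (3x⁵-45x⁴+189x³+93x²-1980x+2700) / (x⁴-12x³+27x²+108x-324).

Apply the Euclidean algorithm:
  3x⁵-45x⁴+189x³+93x²-1980x+2700 = (3x-9)(x⁴-12x³+27x²+108x-324) + (12x²-36x-216)
  x⁴-12x³+27x²+108x-324 = ((1/12)x²-(3/4)x+3/2)(12x²-36x-216) + (0)
Last nonzero remainder: 12x²-36x-216. Dividing through by 12 gives the monic gcd x²-3x-18.
Cancel x²-3x-18 from numerator and denominator to get the reduced form.

(3x³-36x²+135x-150)/(x²-9x+18)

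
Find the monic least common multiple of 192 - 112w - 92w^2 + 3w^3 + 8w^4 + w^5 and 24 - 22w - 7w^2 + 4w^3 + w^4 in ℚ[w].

-1152 + 864w + 632w^2 - 222w^3 - 137w^4 + 5w^5 + 9w^6 + w^7

By polynomial division,
  w^5 + 8w^4 + 3w^3 - 92w^2 - 112w + 192 = (w + 4)(w^4 + 4w^3 - 7w^2 - 22w + 24) + (-6w^3 - 42w^2 - 48w + 96)
  w^4 + 4w^3 - 7w^2 - 22w + 24 = (-(1/6)w + 1/2)(-6w^3 - 42w^2 - 48w + 96) + (6w^2 + 18w - 24)
  -6w^3 - 42w^2 - 48w + 96 = (-w - 4)(6w^2 + 18w - 24) + (0)
Last nonzero remainder: 6w^2 + 18w - 24. Dividing through by 6 gives the monic gcd w^2 + 3w - 4.
Then lcm(f, g) = f·g / gcd(f, g); expanding and making the result monic gives the answer.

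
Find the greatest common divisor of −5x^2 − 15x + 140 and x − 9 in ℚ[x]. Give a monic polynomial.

Euclidean algorithm in ℚ[x]:
  −5x^2 − 15x + 140 = (−5x − 60)(x − 9) + (−400)
  x − 9 = (−(1/400)x + 9/400)(−400) + (0)
The last nonzero remainder is the constant −400, so the polynomials are coprime and gcd = 1.

1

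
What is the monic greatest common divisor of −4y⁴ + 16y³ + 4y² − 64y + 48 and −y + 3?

y − 3

Apply the Euclidean algorithm:
  −4y⁴ + 16y³ + 4y² − 64y + 48 = (4y³ − 4y² − 16y + 16)(−y + 3) + (0)
Last nonzero remainder: −y + 3. Dividing through by −1 gives the monic gcd y − 3.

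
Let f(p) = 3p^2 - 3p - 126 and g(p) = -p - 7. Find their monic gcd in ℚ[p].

1

Apply the Euclidean algorithm:
  3p^2 - 3p - 126 = (-3p + 24)(-p - 7) + (42)
  -p - 7 = (-(1/42)p - 1/6)(42) + (0)
The last nonzero remainder is the constant 42, so the polynomials are coprime and gcd = 1.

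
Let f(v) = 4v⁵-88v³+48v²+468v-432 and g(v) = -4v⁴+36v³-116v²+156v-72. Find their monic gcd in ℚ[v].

v³-7v²+15v-9

Euclidean algorithm in ℚ[v]:
  4v⁵-88v³+48v²+468v-432 = (-v-9)(-4v⁴+36v³-116v²+156v-72) + (120v³-840v²+1800v-1080)
  -4v⁴+36v³-116v²+156v-72 = (-(1/30)v+1/15)(120v³-840v²+1800v-1080) + (0)
Last nonzero remainder: 120v³-840v²+1800v-1080. Dividing through by 120 gives the monic gcd v³-7v²+15v-9.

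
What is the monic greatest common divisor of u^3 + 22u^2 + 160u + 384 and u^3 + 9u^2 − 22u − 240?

Apply the Euclidean algorithm:
  u^3 + 22u^2 + 160u + 384 = (u^3 + 9u^2 − 22u − 240) + (13u^2 + 182u + 624)
  u^3 + 9u^2 − 22u − 240 = ((1/13)u − 5/13)(13u^2 + 182u + 624) + (0)
Last nonzero remainder: 13u^2 + 182u + 624. Dividing through by 13 gives the monic gcd u^2 + 14u + 48.

u^2 + 14u + 48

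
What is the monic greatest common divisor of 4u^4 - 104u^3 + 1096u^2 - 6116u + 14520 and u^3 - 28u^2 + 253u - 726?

By polynomial division,
  4u^4 - 104u^3 + 1096u^2 - 6116u + 14520 = (4u + 8)(u^3 - 28u^2 + 253u - 726) + (308u^2 - 5236u + 20328)
  u^3 - 28u^2 + 253u - 726 = ((1/308)u - 1/28)(308u^2 - 5236u + 20328) + (0)
Last nonzero remainder: 308u^2 - 5236u + 20328. Dividing through by 308 gives the monic gcd u^2 - 17u + 66.

u^2 - 17u + 66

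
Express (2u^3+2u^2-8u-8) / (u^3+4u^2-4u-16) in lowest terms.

(2u+2)/(u+4)

Euclidean algorithm in ℚ[u]:
  2u^3+2u^2-8u-8 = (2)(u^3+4u^2-4u-16) + (-6u^2+24)
  u^3+4u^2-4u-16 = (-(1/6)u-2/3)(-6u^2+24) + (0)
Last nonzero remainder: -6u^2+24. Dividing through by -6 gives the monic gcd u^2-4.
Cancel u^2-4 from numerator and denominator to get the reduced form.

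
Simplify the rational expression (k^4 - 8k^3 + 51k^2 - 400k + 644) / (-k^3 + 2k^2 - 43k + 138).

Apply the Euclidean algorithm:
  k^4 - 8k^3 + 51k^2 - 400k + 644 = (-k + 6)(-k^3 + 2k^2 - 43k + 138) + (-4k^2 - 4k - 184)
  -k^3 + 2k^2 - 43k + 138 = ((1/4)k - 3/4)(-4k^2 - 4k - 184) + (0)
Last nonzero remainder: -4k^2 - 4k - 184. Dividing through by -4 gives the monic gcd k^2 + k + 46.
Cancel k^2 + k + 46 from numerator and denominator to get the reduced form.

(-k^2 + 9k - 14)/(k - 3)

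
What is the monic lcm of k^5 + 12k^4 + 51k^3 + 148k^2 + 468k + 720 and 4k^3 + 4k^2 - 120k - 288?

Apply the Euclidean algorithm:
  k^5 + 12k^4 + 51k^3 + 148k^2 + 468k + 720 = ((1/4)k^2 + (11/4)k + 35/2)(4k^3 + 4k^2 - 120k - 288) + (480k^2 + 3360k + 5760)
  4k^3 + 4k^2 - 120k - 288 = ((1/120)k - 1/20)(480k^2 + 3360k + 5760) + (0)
Last nonzero remainder: 480k^2 + 3360k + 5760. Dividing through by 480 gives the monic gcd k^2 + 7k + 12.
Then lcm(f, g) = f·g / gcd(f, g); expanding and making the result monic gives the answer.

k^6 + 6k^5 - 21k^4 - 158k^3 - 420k^2 - 2088k - 4320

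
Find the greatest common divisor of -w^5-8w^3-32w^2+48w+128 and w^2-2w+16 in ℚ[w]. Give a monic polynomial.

Apply the Euclidean algorithm:
  -w^5-8w^3-32w^2+48w+128 = (-w^3-2w^2+4w+8)(w^2-2w+16) + (0)
The last nonzero remainder w^2-2w+16 is already monic.

w^2-2w+16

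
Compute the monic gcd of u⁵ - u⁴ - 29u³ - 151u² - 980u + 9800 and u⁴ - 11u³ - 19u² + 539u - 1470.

Apply the Euclidean algorithm:
  u⁵ - u⁴ - 29u³ - 151u² - 980u + 9800 = (u + 10)(u⁴ - 11u³ - 19u² + 539u - 1470) + (100u³ - 500u² - 4900u + 24500)
  u⁴ - 11u³ - 19u² + 539u - 1470 = ((1/100)u - 3/50)(100u³ - 500u² - 4900u + 24500) + (0)
Last nonzero remainder: 100u³ - 500u² - 4900u + 24500. Dividing through by 100 gives the monic gcd u³ - 5u² - 49u + 245.

u³ - 5u² - 49u + 245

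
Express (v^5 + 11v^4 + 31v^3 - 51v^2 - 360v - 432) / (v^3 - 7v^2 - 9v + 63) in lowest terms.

(v^3 + 11v^2 + 40v + 48)/(v - 7)

Repeated division with remainder:
  v^5 + 11v^4 + 31v^3 - 51v^2 - 360v - 432 = (v^2 + 18v + 166)(v^3 - 7v^2 - 9v + 63) + (1210v^2 - 10890)
  v^3 - 7v^2 - 9v + 63 = ((1/1210)v - 7/1210)(1210v^2 - 10890) + (0)
Last nonzero remainder: 1210v^2 - 10890. Dividing through by 1210 gives the monic gcd v^2 - 9.
Cancel v^2 - 9 from numerator and denominator to get the reduced form.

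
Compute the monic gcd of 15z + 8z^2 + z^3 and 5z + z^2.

5z + z^2

Apply the Euclidean algorithm:
  z^3 + 8z^2 + 15z = (z + 3)(z^2 + 5z) + (0)
The last nonzero remainder z^2 + 5z is already monic.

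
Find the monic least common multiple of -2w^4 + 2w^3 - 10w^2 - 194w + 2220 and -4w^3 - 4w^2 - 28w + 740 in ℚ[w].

w^6 + 5w^5 + 36w^4 + 90w^3 - 343w^2 - 3071w - 41070

Repeated division with remainder:
  -2w^4 + 2w^3 - 10w^2 - 194w + 2220 = ((1/2)w - 1)(-4w^3 - 4w^2 - 28w + 740) + (-592w + 2960)
  -4w^3 - 4w^2 - 28w + 740 = ((1/148)w^2 + (3/74)w + 1/4)(-592w + 2960) + (0)
Last nonzero remainder: -592w + 2960. Dividing through by -592 gives the monic gcd w - 5.
Then lcm(f, g) = f·g / gcd(f, g); expanding and making the result monic gives the answer.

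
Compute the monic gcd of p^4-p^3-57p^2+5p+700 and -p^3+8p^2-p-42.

Apply the Euclidean algorithm:
  p^4-p^3-57p^2+5p+700 = (-p-7)(-p^3+8p^2-p-42) + (-2p^2-44p+406)
  -p^3+8p^2-p-42 = ((1/2)p-15)(-2p^2-44p+406) + (-864p+6048)
  -2p^2-44p+406 = ((1/432)p+29/432)(-864p+6048) + (0)
Last nonzero remainder: -864p+6048. Dividing through by -864 gives the monic gcd p-7.

p-7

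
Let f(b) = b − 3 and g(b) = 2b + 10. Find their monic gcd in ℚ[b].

Repeated division with remainder:
  b − 3 = (1/2)(2b + 10) + (−8)
  2b + 10 = (−(1/4)b − 5/4)(−8) + (0)
The last nonzero remainder is the constant −8, so the polynomials are coprime and gcd = 1.

1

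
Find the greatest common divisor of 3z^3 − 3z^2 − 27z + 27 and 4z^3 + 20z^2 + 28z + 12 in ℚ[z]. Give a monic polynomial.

By polynomial division,
  3z^3 − 3z^2 − 27z + 27 = (3/4)(4z^3 + 20z^2 + 28z + 12) + (−18z^2 − 48z + 18)
  4z^3 + 20z^2 + 28z + 12 = (−(2/9)z − 14/27)(−18z^2 − 48z + 18) + ((64/9)z + 64/3)
  −18z^2 − 48z + 18 = (−(81/32)z + 27/32)((64/9)z + 64/3) + (0)
Last nonzero remainder: (64/9)z + 64/3. Dividing through by 64/9 gives the monic gcd z + 3.

z + 3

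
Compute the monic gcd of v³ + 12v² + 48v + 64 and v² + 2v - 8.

v + 4

Repeated division with remainder:
  v³ + 12v² + 48v + 64 = (v + 10)(v² + 2v - 8) + (36v + 144)
  v² + 2v - 8 = ((1/36)v - 1/18)(36v + 144) + (0)
Last nonzero remainder: 36v + 144. Dividing through by 36 gives the monic gcd v + 4.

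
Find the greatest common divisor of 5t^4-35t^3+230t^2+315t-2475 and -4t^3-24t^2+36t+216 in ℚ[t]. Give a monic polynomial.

t^2-9

Apply the Euclidean algorithm:
  5t^4-35t^3+230t^2+315t-2475 = (-(5/4)t+65/4)(-4t^3-24t^2+36t+216) + (665t^2-5985)
  -4t^3-24t^2+36t+216 = (-(4/665)t-24/665)(665t^2-5985) + (0)
Last nonzero remainder: 665t^2-5985. Dividing through by 665 gives the monic gcd t^2-9.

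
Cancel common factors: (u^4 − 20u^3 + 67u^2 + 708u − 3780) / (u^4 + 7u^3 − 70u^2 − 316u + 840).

By polynomial division,
  u^4 − 20u^3 + 67u^2 + 708u − 3780 = (u^4 + 7u^3 − 70u^2 − 316u + 840) + (−27u^3 + 137u^2 + 1024u − 4620)
  u^4 + 7u^3 − 70u^2 − 316u + 840 = (−(1/27)u − 326/729)(−27u^3 + 137u^2 + 1024u − 4620) + ((21280/729)u^2 − (21280/729)u − 297920/243)
  −27u^3 + 137u^2 + 1024u − 4620 = (−(19683/21280)u + 8019/2128)((21280/729)u^2 − (21280/729)u − 297920/243) + (0)
Last nonzero remainder: (21280/729)u^2 − (21280/729)u − 297920/243. Dividing through by 21280/729 gives the monic gcd u^2 − u − 42.
Cancel u^2 − u − 42 from numerator and denominator to get the reduced form.

(u^2 − 19u + 90)/(u^2 + 8u − 20)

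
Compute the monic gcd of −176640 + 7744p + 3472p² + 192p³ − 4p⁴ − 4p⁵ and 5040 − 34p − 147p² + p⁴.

Apply the Euclidean algorithm:
  −4p⁵ − 4p⁴ + 192p³ + 3472p² + 7744p − 176640 = (−4p − 4)(p⁴ − 147p² − 34p + 5040) + (−396p³ + 2748p² + 27768p − 156480)
  p⁴ − 147p² − 34p + 5040 = (−(1/396)p − 229/13068)(−396p³ + 2748p² + 27768p − 156480) + (−(31280/1089)p² + (62560/1089)p + 2502400/1089)
  −396p³ + 2748p² + 27768p − 156480 = ((107811/7820)p − 532521/7820)(−(31280/1089)p² + (62560/1089)p + 2502400/1089) + (0)
Last nonzero remainder: −(31280/1089)p² + (62560/1089)p + 2502400/1089. Dividing through by −31280/1089 gives the monic gcd p² − 2p − 80.

−80 − 2p + p²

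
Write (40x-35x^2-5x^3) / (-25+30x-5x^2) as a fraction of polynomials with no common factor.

(8x+x^2)/(-5+x)

Euclidean algorithm in ℚ[x]:
  -5x^3-35x^2+40x = (x+13)(-5x^2+30x-25) + (-325x+325)
  -5x^2+30x-25 = ((1/65)x-1/13)(-325x+325) + (0)
Last nonzero remainder: -325x+325. Dividing through by -325 gives the monic gcd x-1.
Cancel x-1 from numerator and denominator to get the reduced form.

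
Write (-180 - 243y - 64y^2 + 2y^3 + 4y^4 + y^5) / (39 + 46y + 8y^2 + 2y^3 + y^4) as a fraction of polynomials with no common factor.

Euclidean algorithm in ℚ[y]:
  y^5 + 4y^4 + 2y^3 - 64y^2 - 243y - 180 = (y + 2)(y^4 + 2y^3 + 8y^2 + 46y + 39) + (-10y^3 - 126y^2 - 374y - 258)
  y^4 + 2y^3 + 8y^2 + 46y + 39 = (-(1/10)y + 53/50)(-10y^3 - 126y^2 - 374y - 258) + ((2604/25)y^2 + (10416/25)y + 7812/25)
  -10y^3 - 126y^2 - 374y - 258 = (-(125/1302)y - 1075/1302)((2604/25)y^2 + (10416/25)y + 7812/25) + (0)
Last nonzero remainder: (2604/25)y^2 + (10416/25)y + 7812/25. Dividing through by 2604/25 gives the monic gcd y^2 + 4y + 3.
Cancel y^2 + 4y + 3 from numerator and denominator to get the reduced form.

(-60 - y + y^3)/(13 - 2y + y^2)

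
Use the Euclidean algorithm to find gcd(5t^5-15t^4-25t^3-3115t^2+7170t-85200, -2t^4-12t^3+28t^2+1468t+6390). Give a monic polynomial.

t^2+10t+71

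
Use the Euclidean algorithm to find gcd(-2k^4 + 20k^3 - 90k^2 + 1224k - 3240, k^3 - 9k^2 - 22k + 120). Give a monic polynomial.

Repeated division with remainder:
  -2k^4 + 20k^3 - 90k^2 + 1224k - 3240 = (-2k + 2)(k^3 - 9k^2 - 22k + 120) + (-116k^2 + 1508k - 3480)
  k^3 - 9k^2 - 22k + 120 = (-(1/116)k - 1/29)(-116k^2 + 1508k - 3480) + (0)
Last nonzero remainder: -116k^2 + 1508k - 3480. Dividing through by -116 gives the monic gcd k^2 - 13k + 30.

k^2 - 13k + 30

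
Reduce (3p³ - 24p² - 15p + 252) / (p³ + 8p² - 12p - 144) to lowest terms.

By polynomial division,
  3p³ - 24p² - 15p + 252 = (3)(p³ + 8p² - 12p - 144) + (-48p² + 21p + 684)
  p³ + 8p² - 12p - 144 = (-(1/48)p - 45/256)(-48p² + 21p + 684) + ((1521/256)p - 1521/64)
  -48p² + 21p + 684 = (-(4096/507)p - 4864/169)((1521/256)p - 1521/64) + (0)
Last nonzero remainder: (1521/256)p - 1521/64. Dividing through by 1521/256 gives the monic gcd p - 4.
Cancel p - 4 from numerator and denominator to get the reduced form.

(3p² - 12p - 63)/(p² + 12p + 36)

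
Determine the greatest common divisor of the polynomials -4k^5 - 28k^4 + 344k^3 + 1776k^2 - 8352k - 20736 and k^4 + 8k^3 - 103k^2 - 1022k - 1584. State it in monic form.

k^3 + 19k^2 + 106k + 144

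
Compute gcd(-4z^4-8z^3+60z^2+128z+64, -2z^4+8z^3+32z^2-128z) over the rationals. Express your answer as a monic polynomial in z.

z^2-16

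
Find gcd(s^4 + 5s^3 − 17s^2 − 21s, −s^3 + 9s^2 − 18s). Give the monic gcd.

Euclidean algorithm in ℚ[s]:
  s^4 + 5s^3 − 17s^2 − 21s = (−s − 14)(−s^3 + 9s^2 − 18s) + (91s^2 − 273s)
  −s^3 + 9s^2 − 18s = (−(1/91)s + 6/91)(91s^2 − 273s) + (0)
Last nonzero remainder: 91s^2 − 273s. Dividing through by 91 gives the monic gcd s^2 − 3s.

s^2 − 3s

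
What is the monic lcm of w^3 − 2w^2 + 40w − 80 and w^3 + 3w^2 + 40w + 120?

Euclidean algorithm in ℚ[w]:
  w^3 − 2w^2 + 40w − 80 = (w^3 + 3w^2 + 40w + 120) + (−5w^2 − 200)
  w^3 + 3w^2 + 40w + 120 = (−(1/5)w − 3/5)(−5w^2 − 200) + (0)
Last nonzero remainder: −5w^2 − 200. Dividing through by −5 gives the monic gcd w^2 + 40.
Then lcm(f, g) = f·g / gcd(f, g); expanding and making the result monic gives the answer.

w^4 + w^3 + 34w^2 + 40w − 240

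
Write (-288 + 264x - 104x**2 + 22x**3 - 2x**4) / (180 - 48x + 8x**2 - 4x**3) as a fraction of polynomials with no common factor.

(-48 + 28x - 8x**2 + x**3)/(30 + 2x + 2x**2)

Apply the Euclidean algorithm:
  -2x**4 + 22x**3 - 104x**2 + 264x - 288 = ((1/2)x - 9/2)(-4x**3 + 8x**2 - 48x + 180) + (-44x**2 - 42x + 522)
  -4x**3 + 8x**2 - 48x + 180 = ((1/11)x - 65/242)(-44x**2 - 42x + 522) + (-(12915/121)x + 38745/121)
  -44x**2 - 42x + 522 = ((5324/12915)x + 7018/4305)(-(12915/121)x + 38745/121) + (0)
Last nonzero remainder: -(12915/121)x + 38745/121. Dividing through by -12915/121 gives the monic gcd x - 3.
Cancel x - 3 from numerator and denominator to get the reduced form.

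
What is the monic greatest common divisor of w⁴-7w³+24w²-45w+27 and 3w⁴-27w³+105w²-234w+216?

Repeated division with remainder:
  w⁴-7w³+24w²-45w+27 = (1/3)(3w⁴-27w³+105w²-234w+216) + (2w³-11w²+33w-45)
  3w⁴-27w³+105w²-234w+216 = ((3/2)w-21/4)(2w³-11w²+33w-45) + (-(9/4)w²+(27/4)w-81/4)
  2w³-11w²+33w-45 = (-(8/9)w+20/9)(-(9/4)w²+(27/4)w-81/4) + (0)
Last nonzero remainder: -(9/4)w²+(27/4)w-81/4. Dividing through by -9/4 gives the monic gcd w²-3w+9.

w²-3w+9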